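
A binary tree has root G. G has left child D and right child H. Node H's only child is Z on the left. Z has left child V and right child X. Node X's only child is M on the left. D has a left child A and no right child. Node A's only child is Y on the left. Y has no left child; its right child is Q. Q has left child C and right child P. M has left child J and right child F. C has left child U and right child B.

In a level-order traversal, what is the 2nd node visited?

Level-order visits nodes level by level from the root, left to right within each level.
Level 0: G
Level 1: D, H
Level 2: A, Z
Level 3: Y, V, X
Level 4: Q, M
Level 5: C, P, J, F
Level 6: U, B
Full level-order sequence: G, D, H, A, Z, Y, V, X, Q, M, C, P, J, F, U, B.

D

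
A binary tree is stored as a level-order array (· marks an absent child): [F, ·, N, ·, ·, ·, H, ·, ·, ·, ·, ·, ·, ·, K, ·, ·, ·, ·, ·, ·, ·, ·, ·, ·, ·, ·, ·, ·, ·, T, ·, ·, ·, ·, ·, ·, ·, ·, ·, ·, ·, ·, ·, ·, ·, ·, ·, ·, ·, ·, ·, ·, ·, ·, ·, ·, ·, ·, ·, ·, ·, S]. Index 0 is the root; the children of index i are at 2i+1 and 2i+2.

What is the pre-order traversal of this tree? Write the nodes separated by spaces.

F N H K T S

Pre-order visits the node, then its left subtree, then its right subtree.
Visit F.
At F: no left child.
At F: go right to N.
  Visit N.
  At N: no left child.
  At N: go right to H.
    Visit H.
    At H: no left child.
    At H: go right to K.
      Visit K.
      At K: no left child.
      At K: go right to T.
        Visit T.
        At T: no left child.
        At T: go right to S.
          S is a leaf — visit S.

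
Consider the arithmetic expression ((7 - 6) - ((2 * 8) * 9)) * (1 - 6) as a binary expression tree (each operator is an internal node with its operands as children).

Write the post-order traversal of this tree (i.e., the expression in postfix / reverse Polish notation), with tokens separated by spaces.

Post-order on an expression tree gives postfix notation: for each operator, emit left operand, right operand, then the operator.

7 6 - 2 8 * 9 * - 1 6 - *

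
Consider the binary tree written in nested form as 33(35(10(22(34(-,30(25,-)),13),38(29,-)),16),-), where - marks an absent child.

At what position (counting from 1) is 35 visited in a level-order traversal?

Level-order visits nodes level by level from the root, left to right within each level.
Level 0: 33
Level 1: 35
Level 2: 10, 16
Level 3: 22, 38
Level 4: 34, 13, 29
Level 5: 30
Level 6: 25
Full level-order sequence: 33, 35, 10, 16, 22, 38, 34, 13, 29, 30, 25.

2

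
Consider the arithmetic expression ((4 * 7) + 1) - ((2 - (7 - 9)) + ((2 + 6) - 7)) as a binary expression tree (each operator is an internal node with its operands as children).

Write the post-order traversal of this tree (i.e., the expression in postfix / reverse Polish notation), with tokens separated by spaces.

4 7 * 1 + 2 7 9 - - 2 6 + 7 - + -

Post-order on an expression tree gives postfix notation: for each operator, emit left operand, right operand, then the operator.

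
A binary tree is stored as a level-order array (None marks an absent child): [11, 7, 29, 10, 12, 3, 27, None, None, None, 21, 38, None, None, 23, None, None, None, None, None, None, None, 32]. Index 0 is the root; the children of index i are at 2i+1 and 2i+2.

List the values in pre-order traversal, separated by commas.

Pre-order visits the node, then its left subtree, then its right subtree.
Visit 11.
At 11: go left to 7.
  Visit 7.
  At 7: go left to 10.
    10 is a leaf — visit 10.
  At 7: go right to 12.
    Visit 12.
    At 12: no left child.
    At 12: go right to 21.
      Visit 21.
      At 21: no left child.
      At 21: go right to 32.
        32 is a leaf — visit 32.
At 11: go right to 29.
  Visit 29.
  At 29: go left to 3.
    Visit 3.
    At 3: go left to 38.
      38 is a leaf — visit 38.
    At 3: no right child.
  At 29: go right to 27.
    Visit 27.
    At 27: no left child.
    At 27: go right to 23.
      23 is a leaf — visit 23.

11, 7, 10, 12, 21, 32, 29, 3, 38, 27, 23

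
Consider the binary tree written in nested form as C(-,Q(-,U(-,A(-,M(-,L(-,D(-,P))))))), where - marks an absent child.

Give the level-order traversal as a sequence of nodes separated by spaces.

C Q U A M L D P

Level-order visits nodes level by level from the root, left to right within each level.
Level 0: C
Level 1: Q
Level 2: U
Level 3: A
Level 4: M
Level 5: L
Level 6: D
Level 7: P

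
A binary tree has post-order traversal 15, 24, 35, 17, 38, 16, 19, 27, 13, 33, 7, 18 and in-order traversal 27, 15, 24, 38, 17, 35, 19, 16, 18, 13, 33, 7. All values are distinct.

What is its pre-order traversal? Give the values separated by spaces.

18 27 19 38 24 15 17 35 16 7 33 13

The last element of post-order is the root; it splits in-order into left and right subtrees.
Root 18: left subtree has 8 nodes {27, 15, 24, 38, 17, 35, 19, 16}, right has 3 {13, 33, 7}.
  Root 27: left subtree has 0 nodes { }, right has 7 {15, 24, 38, 17, 35, 19, 16}.
    Root 19: left subtree has 5 nodes {15, 24, 38, 17, 35}, right has 1 {16}.
      Root 38: left subtree has 2 nodes {15, 24}, right has 2 {17, 35}.
        Root 24: left subtree has 1 node {15}, right has 0 { }.
        Root 17: left subtree has 0 nodes { }, right has 1 {35}.
  Root 7: left subtree has 2 nodes {13, 33}, right has 0 { }.
    Root 33: left subtree has 1 node {13}, right has 0 { }.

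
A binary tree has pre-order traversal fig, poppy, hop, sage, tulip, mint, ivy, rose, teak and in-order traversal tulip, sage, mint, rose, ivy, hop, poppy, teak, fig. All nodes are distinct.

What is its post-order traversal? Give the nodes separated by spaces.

The first element of pre-order is the root; it splits in-order into left and right subtrees.
Root fig: left subtree has 8 nodes {tulip, sage, mint, rose, ivy, hop, poppy, teak}, right has 0 { }.
  Root poppy: left subtree has 6 nodes {tulip, sage, mint, rose, ivy, hop}, right has 1 {teak}.
    Root hop: left subtree has 5 nodes {tulip, sage, mint, rose, ivy}, right has 0 { }.
      Root sage: left subtree has 1 node {tulip}, right has 3 {mint, rose, ivy}.
        Root mint: left subtree has 0 nodes { }, right has 2 {rose, ivy}.
          Root ivy: left subtree has 1 node {rose}, right has 0 { }.

tulip rose ivy mint sage hop teak poppy fig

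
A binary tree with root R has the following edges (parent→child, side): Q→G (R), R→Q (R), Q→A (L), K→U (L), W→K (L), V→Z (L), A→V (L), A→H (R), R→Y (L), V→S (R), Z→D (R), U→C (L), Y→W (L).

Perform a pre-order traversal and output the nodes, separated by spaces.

Pre-order visits the node, then its left subtree, then its right subtree.
Visit R.
At R: go left to Y.
  Visit Y.
  At Y: go left to W.
    Visit W.
    At W: go left to K.
      Visit K.
      At K: go left to U.
        Visit U.
        At U: go left to C.
          C is a leaf — visit C.
        At U: no right child.
      At K: no right child.
    At W: no right child.
  At Y: no right child.
At R: go right to Q.
  Visit Q.
  At Q: go left to A.
    Visit A.
    At A: go left to V.
      Visit V.
      At V: go left to Z.
        Visit Z.
        At Z: no left child.
        At Z: go right to D.
          D is a leaf — visit D.
      At V: go right to S.
        S is a leaf — visit S.
    At A: go right to H.
      H is a leaf — visit H.
  At Q: go right to G.
    G is a leaf — visit G.

R Y W K U C Q A V Z D S H G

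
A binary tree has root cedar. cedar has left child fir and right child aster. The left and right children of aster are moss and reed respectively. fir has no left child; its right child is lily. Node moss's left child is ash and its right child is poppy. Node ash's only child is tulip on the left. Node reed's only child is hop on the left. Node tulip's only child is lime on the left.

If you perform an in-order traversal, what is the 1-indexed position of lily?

2

In-order visits the left subtree, then the node, then the right subtree.
At cedar: go left to fir.
  At fir: no left child.
  Visit fir.
  At fir: go right to lily.
    lily is a leaf — visit lily.
Visit cedar.
At cedar: go right to aster.
  At aster: go left to moss.
    At moss: go left to ash.
      At ash: go left to tulip.
        At tulip: go left to lime.
          lime is a leaf — visit lime.
        Visit tulip.
        At tulip: no right child.
      Visit ash.
      At ash: no right child.
    Visit moss.
    At moss: go right to poppy.
      poppy is a leaf — visit poppy.
  Visit aster.
  At aster: go right to reed.
    At reed: go left to hop.
      hop is a leaf — visit hop.
    Visit reed.
    At reed: no right child.
Full in-order sequence: fir, lily, cedar, lime, tulip, ash, moss, poppy, aster, hop, reed.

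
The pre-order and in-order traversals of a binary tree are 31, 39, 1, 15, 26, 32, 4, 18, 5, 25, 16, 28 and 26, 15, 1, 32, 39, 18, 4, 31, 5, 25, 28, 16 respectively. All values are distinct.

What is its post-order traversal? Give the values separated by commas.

26, 15, 32, 1, 18, 4, 39, 28, 16, 25, 5, 31

The first element of pre-order is the root; it splits in-order into left and right subtrees.
Root 31: left subtree has 7 nodes {26, 15, 1, 32, 39, 18, 4}, right has 4 {5, 25, 28, 16}.
  Root 39: left subtree has 4 nodes {26, 15, 1, 32}, right has 2 {18, 4}.
    Root 1: left subtree has 2 nodes {26, 15}, right has 1 {32}.
      Root 15: left subtree has 1 node {26}, right has 0 { }.
    Root 4: left subtree has 1 node {18}, right has 0 { }.
  Root 5: left subtree has 0 nodes { }, right has 3 {25, 28, 16}.
    Root 25: left subtree has 0 nodes { }, right has 2 {28, 16}.
      Root 16: left subtree has 1 node {28}, right has 0 { }.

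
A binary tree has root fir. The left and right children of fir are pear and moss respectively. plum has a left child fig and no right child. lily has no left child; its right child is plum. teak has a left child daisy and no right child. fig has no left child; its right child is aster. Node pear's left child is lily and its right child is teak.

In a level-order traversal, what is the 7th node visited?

daisy

Level-order visits nodes level by level from the root, left to right within each level.
Level 0: fir
Level 1: pear, moss
Level 2: lily, teak
Level 3: plum, daisy
Level 4: fig
Level 5: aster
Full level-order sequence: fir, pear, moss, lily, teak, plum, daisy, fig, aster.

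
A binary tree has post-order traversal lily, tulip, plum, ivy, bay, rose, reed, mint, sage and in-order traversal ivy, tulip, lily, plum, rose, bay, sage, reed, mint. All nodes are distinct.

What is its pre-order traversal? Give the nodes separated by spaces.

sage rose ivy plum tulip lily bay mint reed

The last element of post-order is the root; it splits in-order into left and right subtrees.
Root sage: left subtree has 6 nodes {ivy, tulip, lily, plum, rose, bay}, right has 2 {reed, mint}.
  Root rose: left subtree has 4 nodes {ivy, tulip, lily, plum}, right has 1 {bay}.
    Root ivy: left subtree has 0 nodes { }, right has 3 {tulip, lily, plum}.
      Root plum: left subtree has 2 nodes {tulip, lily}, right has 0 { }.
        Root tulip: left subtree has 0 nodes { }, right has 1 {lily}.
  Root mint: left subtree has 1 node {reed}, right has 0 { }.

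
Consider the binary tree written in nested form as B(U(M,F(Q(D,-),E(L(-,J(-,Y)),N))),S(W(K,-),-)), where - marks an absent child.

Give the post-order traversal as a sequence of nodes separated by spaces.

Post-order visits the left subtree, then the right subtree, then the node.
At B: go left to U.
  At U: go left to M.
    M is a leaf — visit M.
  At U: go right to F.
    At F: go left to Q.
      At Q: go left to D.
        D is a leaf — visit D.
      At Q: no right child.
      Visit Q.
    At F: go right to E.
      At E: go left to L.
        At L: no left child.
        At L: go right to J.
          At J: no left child.
          At J: go right to Y.
            Y is a leaf — visit Y.
          Visit J.
        Visit L.
      At E: go right to N.
        N is a leaf — visit N.
      Visit E.
    Visit F.
  Visit U.
At B: go right to S.
  At S: go left to W.
    At W: go left to K.
      K is a leaf — visit K.
    At W: no right child.
    Visit W.
  At S: no right child.
  Visit S.
Visit B.

M D Q Y J L N E F U K W S B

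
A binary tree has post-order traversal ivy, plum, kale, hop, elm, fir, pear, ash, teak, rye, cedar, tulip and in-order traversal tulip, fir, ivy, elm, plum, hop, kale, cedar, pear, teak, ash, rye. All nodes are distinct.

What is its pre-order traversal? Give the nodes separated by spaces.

The last element of post-order is the root; it splits in-order into left and right subtrees.
Root tulip: left subtree has 0 nodes { }, right has 11 {fir, ivy, elm, plum, hop, kale, cedar, pear, teak, ash, rye}.
  Root cedar: left subtree has 6 nodes {fir, ivy, elm, plum, hop, kale}, right has 4 {pear, teak, ash, rye}.
    Root fir: left subtree has 0 nodes { }, right has 5 {ivy, elm, plum, hop, kale}.
      Root elm: left subtree has 1 node {ivy}, right has 3 {plum, hop, kale}.
        Root hop: left subtree has 1 node {plum}, right has 1 {kale}.
    Root rye: left subtree has 3 nodes {pear, teak, ash}, right has 0 { }.
      Root teak: left subtree has 1 node {pear}, right has 1 {ash}.

tulip cedar fir elm ivy hop plum kale rye teak pear ash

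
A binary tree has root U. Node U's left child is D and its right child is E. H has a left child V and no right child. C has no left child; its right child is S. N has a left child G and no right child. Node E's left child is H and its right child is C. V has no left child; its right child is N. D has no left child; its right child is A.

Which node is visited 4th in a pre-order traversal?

Pre-order visits the node, then its left subtree, then its right subtree.
Visit U.
At U: go left to D.
  Visit D.
  At D: no left child.
  At D: go right to A.
    A is a leaf — visit A.
At U: go right to E.
  Visit E.
  At E: go left to H.
    Visit H.
    At H: go left to V.
      Visit V.
      At V: no left child.
      At V: go right to N.
        Visit N.
        At N: go left to G.
          G is a leaf — visit G.
        At N: no right child.
    At H: no right child.
  At E: go right to C.
    Visit C.
    At C: no left child.
    At C: go right to S.
      S is a leaf — visit S.
Full pre-order sequence: U, D, A, E, H, V, N, G, C, S.

E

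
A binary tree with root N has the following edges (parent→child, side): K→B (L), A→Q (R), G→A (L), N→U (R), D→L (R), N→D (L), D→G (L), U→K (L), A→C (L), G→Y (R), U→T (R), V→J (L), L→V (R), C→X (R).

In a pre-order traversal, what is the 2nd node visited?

Pre-order visits the node, then its left subtree, then its right subtree.
Visit N.
At N: go left to D.
  Visit D.
  At D: go left to G.
    Visit G.
    At G: go left to A.
      Visit A.
      At A: go left to C.
        Visit C.
        At C: no left child.
        At C: go right to X.
          X is a leaf — visit X.
      At A: go right to Q.
        Q is a leaf — visit Q.
    At G: go right to Y.
      Y is a leaf — visit Y.
  At D: go right to L.
    Visit L.
    At L: no left child.
    At L: go right to V.
      Visit V.
      At V: go left to J.
        J is a leaf — visit J.
      At V: no right child.
At N: go right to U.
  Visit U.
  At U: go left to K.
    Visit K.
    At K: go left to B.
      B is a leaf — visit B.
    At K: no right child.
  At U: go right to T.
    T is a leaf — visit T.
Full pre-order sequence: N, D, G, A, C, X, Q, Y, L, V, J, U, K, B, T.

D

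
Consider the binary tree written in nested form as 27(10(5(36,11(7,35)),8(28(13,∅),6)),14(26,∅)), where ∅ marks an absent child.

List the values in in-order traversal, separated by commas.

In-order visits the left subtree, then the node, then the right subtree.
At 27: go left to 10.
  At 10: go left to 5.
    At 5: go left to 36.
      36 is a leaf — visit 36.
    Visit 5.
    At 5: go right to 11.
      At 11: go left to 7.
        7 is a leaf — visit 7.
      Visit 11.
      At 11: go right to 35.
        35 is a leaf — visit 35.
  Visit 10.
  At 10: go right to 8.
    At 8: go left to 28.
      At 28: go left to 13.
        13 is a leaf — visit 13.
      Visit 28.
      At 28: no right child.
    Visit 8.
    At 8: go right to 6.
      6 is a leaf — visit 6.
Visit 27.
At 27: go right to 14.
  At 14: go left to 26.
    26 is a leaf — visit 26.
  Visit 14.
  At 14: no right child.

36, 5, 7, 11, 35, 10, 13, 28, 8, 6, 27, 26, 14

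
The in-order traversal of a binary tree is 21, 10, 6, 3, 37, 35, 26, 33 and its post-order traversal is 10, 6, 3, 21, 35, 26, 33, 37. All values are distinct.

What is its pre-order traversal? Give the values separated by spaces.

37 21 3 6 10 33 26 35

The last element of post-order is the root; it splits in-order into left and right subtrees.
Root 37: left subtree has 4 nodes {21, 10, 6, 3}, right has 3 {35, 26, 33}.
  Root 21: left subtree has 0 nodes { }, right has 3 {10, 6, 3}.
    Root 3: left subtree has 2 nodes {10, 6}, right has 0 { }.
      Root 6: left subtree has 1 node {10}, right has 0 { }.
  Root 33: left subtree has 2 nodes {35, 26}, right has 0 { }.
    Root 26: left subtree has 1 node {35}, right has 0 { }.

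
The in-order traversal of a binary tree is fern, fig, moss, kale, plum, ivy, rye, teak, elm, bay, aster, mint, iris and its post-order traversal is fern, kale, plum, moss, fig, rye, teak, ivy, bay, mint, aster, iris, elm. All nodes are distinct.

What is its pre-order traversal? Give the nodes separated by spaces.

The last element of post-order is the root; it splits in-order into left and right subtrees.
Root elm: left subtree has 8 nodes {fern, fig, moss, kale, plum, ivy, rye, teak}, right has 4 {bay, aster, mint, iris}.
  Root ivy: left subtree has 5 nodes {fern, fig, moss, kale, plum}, right has 2 {rye, teak}.
    Root fig: left subtree has 1 node {fern}, right has 3 {moss, kale, plum}.
      Root moss: left subtree has 0 nodes { }, right has 2 {kale, plum}.
        Root plum: left subtree has 1 node {kale}, right has 0 { }.
    Root teak: left subtree has 1 node {rye}, right has 0 { }.
  Root iris: left subtree has 3 nodes {bay, aster, mint}, right has 0 { }.
    Root aster: left subtree has 1 node {bay}, right has 1 {mint}.

elm ivy fig fern moss plum kale teak rye iris aster bay mint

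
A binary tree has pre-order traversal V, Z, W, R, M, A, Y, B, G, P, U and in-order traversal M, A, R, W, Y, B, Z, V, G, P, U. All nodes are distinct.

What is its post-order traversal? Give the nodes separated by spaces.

A M R B Y W Z U P G V

The first element of pre-order is the root; it splits in-order into left and right subtrees.
Root V: left subtree has 7 nodes {M, A, R, W, Y, B, Z}, right has 3 {G, P, U}.
  Root Z: left subtree has 6 nodes {M, A, R, W, Y, B}, right has 0 { }.
    Root W: left subtree has 3 nodes {M, A, R}, right has 2 {Y, B}.
      Root R: left subtree has 2 nodes {M, A}, right has 0 { }.
        Root M: left subtree has 0 nodes { }, right has 1 {A}.
      Root Y: left subtree has 0 nodes { }, right has 1 {B}.
  Root G: left subtree has 0 nodes { }, right has 2 {P, U}.
    Root P: left subtree has 0 nodes { }, right has 1 {U}.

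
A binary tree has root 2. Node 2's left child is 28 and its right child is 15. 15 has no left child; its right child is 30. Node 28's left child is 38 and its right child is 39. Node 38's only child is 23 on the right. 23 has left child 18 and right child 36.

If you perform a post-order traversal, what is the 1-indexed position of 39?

5

Post-order visits the left subtree, then the right subtree, then the node.
At 2: go left to 28.
  At 28: go left to 38.
    At 38: no left child.
    At 38: go right to 23.
      At 23: go left to 18.
        18 is a leaf — visit 18.
      At 23: go right to 36.
        36 is a leaf — visit 36.
      Visit 23.
    Visit 38.
  At 28: go right to 39.
    39 is a leaf — visit 39.
  Visit 28.
At 2: go right to 15.
  At 15: no left child.
  At 15: go right to 30.
    30 is a leaf — visit 30.
  Visit 15.
Visit 2.
Full post-order sequence: 18, 36, 23, 38, 39, 28, 30, 15, 2.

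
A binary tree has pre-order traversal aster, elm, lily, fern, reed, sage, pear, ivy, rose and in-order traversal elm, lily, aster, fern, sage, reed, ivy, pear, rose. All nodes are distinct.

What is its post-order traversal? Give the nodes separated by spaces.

The first element of pre-order is the root; it splits in-order into left and right subtrees.
Root aster: left subtree has 2 nodes {elm, lily}, right has 6 {fern, sage, reed, ivy, pear, rose}.
  Root elm: left subtree has 0 nodes { }, right has 1 {lily}.
  Root fern: left subtree has 0 nodes { }, right has 5 {sage, reed, ivy, pear, rose}.
    Root reed: left subtree has 1 node {sage}, right has 3 {ivy, pear, rose}.
      Root pear: left subtree has 1 node {ivy}, right has 1 {rose}.

lily elm sage ivy rose pear reed fern aster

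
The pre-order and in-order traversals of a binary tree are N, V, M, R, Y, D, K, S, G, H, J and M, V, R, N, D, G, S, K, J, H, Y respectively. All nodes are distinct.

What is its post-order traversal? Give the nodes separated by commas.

M, R, V, G, S, J, H, K, D, Y, N

The first element of pre-order is the root; it splits in-order into left and right subtrees.
Root N: left subtree has 3 nodes {M, V, R}, right has 7 {D, G, S, K, J, H, Y}.
  Root V: left subtree has 1 node {M}, right has 1 {R}.
  Root Y: left subtree has 6 nodes {D, G, S, K, J, H}, right has 0 { }.
    Root D: left subtree has 0 nodes { }, right has 5 {G, S, K, J, H}.
      Root K: left subtree has 2 nodes {G, S}, right has 2 {J, H}.
        Root S: left subtree has 1 node {G}, right has 0 { }.
        Root H: left subtree has 1 node {J}, right has 0 { }.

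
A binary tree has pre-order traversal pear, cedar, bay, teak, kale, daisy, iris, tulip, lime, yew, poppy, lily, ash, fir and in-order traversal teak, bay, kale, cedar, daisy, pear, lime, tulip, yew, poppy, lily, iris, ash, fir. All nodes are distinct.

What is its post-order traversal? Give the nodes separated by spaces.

teak kale bay daisy cedar lime lily poppy yew tulip fir ash iris pear

The first element of pre-order is the root; it splits in-order into left and right subtrees.
Root pear: left subtree has 5 nodes {teak, bay, kale, cedar, daisy}, right has 8 {lime, tulip, yew, poppy, lily, iris, ash, fir}.
  Root cedar: left subtree has 3 nodes {teak, bay, kale}, right has 1 {daisy}.
    Root bay: left subtree has 1 node {teak}, right has 1 {kale}.
  Root iris: left subtree has 5 nodes {lime, tulip, yew, poppy, lily}, right has 2 {ash, fir}.
    Root tulip: left subtree has 1 node {lime}, right has 3 {yew, poppy, lily}.
      Root yew: left subtree has 0 nodes { }, right has 2 {poppy, lily}.
        Root poppy: left subtree has 0 nodes { }, right has 1 {lily}.
    Root ash: left subtree has 0 nodes { }, right has 1 {fir}.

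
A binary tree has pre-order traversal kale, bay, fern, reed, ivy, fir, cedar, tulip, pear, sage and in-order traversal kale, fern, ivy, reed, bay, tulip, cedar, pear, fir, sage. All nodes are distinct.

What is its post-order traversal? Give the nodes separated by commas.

The first element of pre-order is the root; it splits in-order into left and right subtrees.
Root kale: left subtree has 0 nodes { }, right has 9 {fern, ivy, reed, bay, tulip, cedar, pear, fir, sage}.
  Root bay: left subtree has 3 nodes {fern, ivy, reed}, right has 5 {tulip, cedar, pear, fir, sage}.
    Root fern: left subtree has 0 nodes { }, right has 2 {ivy, reed}.
      Root reed: left subtree has 1 node {ivy}, right has 0 { }.
    Root fir: left subtree has 3 nodes {tulip, cedar, pear}, right has 1 {sage}.
      Root cedar: left subtree has 1 node {tulip}, right has 1 {pear}.

ivy, reed, fern, tulip, pear, cedar, sage, fir, bay, kale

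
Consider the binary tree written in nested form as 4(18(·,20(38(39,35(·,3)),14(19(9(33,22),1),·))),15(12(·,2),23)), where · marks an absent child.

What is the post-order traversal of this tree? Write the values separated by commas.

Post-order visits the left subtree, then the right subtree, then the node.
At 4: go left to 18.
  At 18: no left child.
  At 18: go right to 20.
    At 20: go left to 38.
      At 38: go left to 39.
        39 is a leaf — visit 39.
      At 38: go right to 35.
        At 35: no left child.
        At 35: go right to 3.
          3 is a leaf — visit 3.
        Visit 35.
      Visit 38.
    At 20: go right to 14.
      At 14: go left to 19.
        At 19: go left to 9.
          At 9: go left to 33.
            33 is a leaf — visit 33.
          At 9: go right to 22.
            22 is a leaf — visit 22.
          Visit 9.
        At 19: go right to 1.
          1 is a leaf — visit 1.
        Visit 19.
      At 14: no right child.
      Visit 14.
    Visit 20.
  Visit 18.
At 4: go right to 15.
  At 15: go left to 12.
    At 12: no left child.
    At 12: go right to 2.
      2 is a leaf — visit 2.
    Visit 12.
  At 15: go right to 23.
    23 is a leaf — visit 23.
  Visit 15.
Visit 4.

39, 3, 35, 38, 33, 22, 9, 1, 19, 14, 20, 18, 2, 12, 23, 15, 4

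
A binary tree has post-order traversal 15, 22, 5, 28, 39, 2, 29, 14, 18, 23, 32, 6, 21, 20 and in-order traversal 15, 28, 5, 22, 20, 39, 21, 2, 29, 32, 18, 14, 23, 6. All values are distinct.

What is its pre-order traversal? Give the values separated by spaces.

20 28 15 5 22 21 39 6 32 29 2 23 18 14

The last element of post-order is the root; it splits in-order into left and right subtrees.
Root 20: left subtree has 4 nodes {15, 28, 5, 22}, right has 9 {39, 21, 2, 29, 32, 18, 14, 23, 6}.
  Root 28: left subtree has 1 node {15}, right has 2 {5, 22}.
    Root 5: left subtree has 0 nodes { }, right has 1 {22}.
  Root 21: left subtree has 1 node {39}, right has 7 {2, 29, 32, 18, 14, 23, 6}.
    Root 6: left subtree has 6 nodes {2, 29, 32, 18, 14, 23}, right has 0 { }.
      Root 32: left subtree has 2 nodes {2, 29}, right has 3 {18, 14, 23}.
        Root 29: left subtree has 1 node {2}, right has 0 { }.
        Root 23: left subtree has 2 nodes {18, 14}, right has 0 { }.
          Root 18: left subtree has 0 nodes { }, right has 1 {14}.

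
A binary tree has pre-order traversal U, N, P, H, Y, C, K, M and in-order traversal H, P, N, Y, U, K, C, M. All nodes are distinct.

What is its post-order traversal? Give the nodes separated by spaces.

H P Y N K M C U

The first element of pre-order is the root; it splits in-order into left and right subtrees.
Root U: left subtree has 4 nodes {H, P, N, Y}, right has 3 {K, C, M}.
  Root N: left subtree has 2 nodes {H, P}, right has 1 {Y}.
    Root P: left subtree has 1 node {H}, right has 0 { }.
  Root C: left subtree has 1 node {K}, right has 1 {M}.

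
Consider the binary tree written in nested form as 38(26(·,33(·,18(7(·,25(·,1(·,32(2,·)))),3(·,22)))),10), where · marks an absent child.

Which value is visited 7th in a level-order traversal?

Level-order visits nodes level by level from the root, left to right within each level.
Level 0: 38
Level 1: 26, 10
Level 2: 33
Level 3: 18
Level 4: 7, 3
Level 5: 25, 22
Level 6: 1
Level 7: 32
Level 8: 2
Full level-order sequence: 38, 26, 10, 33, 18, 7, 3, 25, 22, 1, 32, 2.

3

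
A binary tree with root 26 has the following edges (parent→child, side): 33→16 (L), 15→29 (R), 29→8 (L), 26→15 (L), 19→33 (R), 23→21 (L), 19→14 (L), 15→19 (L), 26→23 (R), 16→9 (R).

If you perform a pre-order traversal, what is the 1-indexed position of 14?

4

Pre-order visits the node, then its left subtree, then its right subtree.
Visit 26.
At 26: go left to 15.
  Visit 15.
  At 15: go left to 19.
    Visit 19.
    At 19: go left to 14.
      14 is a leaf — visit 14.
    At 19: go right to 33.
      Visit 33.
      At 33: go left to 16.
        Visit 16.
        At 16: no left child.
        At 16: go right to 9.
          9 is a leaf — visit 9.
      At 33: no right child.
  At 15: go right to 29.
    Visit 29.
    At 29: go left to 8.
      8 is a leaf — visit 8.
    At 29: no right child.
At 26: go right to 23.
  Visit 23.
  At 23: go left to 21.
    21 is a leaf — visit 21.
  At 23: no right child.
Full pre-order sequence: 26, 15, 19, 14, 33, 16, 9, 29, 8, 23, 21.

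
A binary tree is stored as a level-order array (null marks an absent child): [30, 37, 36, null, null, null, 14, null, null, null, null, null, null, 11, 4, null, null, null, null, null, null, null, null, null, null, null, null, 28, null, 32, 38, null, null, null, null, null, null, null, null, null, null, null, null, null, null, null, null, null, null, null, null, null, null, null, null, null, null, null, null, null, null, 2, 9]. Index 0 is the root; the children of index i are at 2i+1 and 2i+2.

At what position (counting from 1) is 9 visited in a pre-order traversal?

11

Pre-order visits the node, then its left subtree, then its right subtree.
Visit 30.
At 30: go left to 37.
  37 is a leaf — visit 37.
At 30: go right to 36.
  Visit 36.
  At 36: no left child.
  At 36: go right to 14.
    Visit 14.
    At 14: go left to 11.
      Visit 11.
      At 11: go left to 28.
        28 is a leaf — visit 28.
      At 11: no right child.
    At 14: go right to 4.
      Visit 4.
      At 4: go left to 32.
        32 is a leaf — visit 32.
      At 4: go right to 38.
        Visit 38.
        At 38: go left to 2.
          2 is a leaf — visit 2.
        At 38: go right to 9.
          9 is a leaf — visit 9.
Full pre-order sequence: 30, 37, 36, 14, 11, 28, 4, 32, 38, 2, 9.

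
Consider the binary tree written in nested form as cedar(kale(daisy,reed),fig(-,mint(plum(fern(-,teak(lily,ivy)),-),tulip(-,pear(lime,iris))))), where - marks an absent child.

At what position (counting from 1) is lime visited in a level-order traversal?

Level-order visits nodes level by level from the root, left to right within each level.
Level 0: cedar
Level 1: kale, fig
Level 2: daisy, reed, mint
Level 3: plum, tulip
Level 4: fern, pear
Level 5: teak, lime, iris
Level 6: lily, ivy
Full level-order sequence: cedar, kale, fig, daisy, reed, mint, plum, tulip, fern, pear, teak, lime, iris, lily, ivy.

12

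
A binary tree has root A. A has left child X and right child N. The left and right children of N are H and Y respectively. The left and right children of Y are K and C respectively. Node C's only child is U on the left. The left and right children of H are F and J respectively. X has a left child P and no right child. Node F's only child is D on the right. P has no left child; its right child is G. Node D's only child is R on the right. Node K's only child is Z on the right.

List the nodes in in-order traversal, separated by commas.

In-order visits the left subtree, then the node, then the right subtree.
At A: go left to X.
  At X: go left to P.
    At P: no left child.
    Visit P.
    At P: go right to G.
      G is a leaf — visit G.
  Visit X.
  At X: no right child.
Visit A.
At A: go right to N.
  At N: go left to H.
    At H: go left to F.
      At F: no left child.
      Visit F.
      At F: go right to D.
        At D: no left child.
        Visit D.
        At D: go right to R.
          R is a leaf — visit R.
    Visit H.
    At H: go right to J.
      J is a leaf — visit J.
  Visit N.
  At N: go right to Y.
    At Y: go left to K.
      At K: no left child.
      Visit K.
      At K: go right to Z.
        Z is a leaf — visit Z.
    Visit Y.
    At Y: go right to C.
      At C: go left to U.
        U is a leaf — visit U.
      Visit C.
      At C: no right child.

P, G, X, A, F, D, R, H, J, N, K, Z, Y, U, C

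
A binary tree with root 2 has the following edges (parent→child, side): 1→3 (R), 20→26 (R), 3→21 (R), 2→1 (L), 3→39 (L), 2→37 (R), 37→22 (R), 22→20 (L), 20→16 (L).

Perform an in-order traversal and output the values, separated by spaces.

In-order visits the left subtree, then the node, then the right subtree.
At 2: go left to 1.
  At 1: no left child.
  Visit 1.
  At 1: go right to 3.
    At 3: go left to 39.
      39 is a leaf — visit 39.
    Visit 3.
    At 3: go right to 21.
      21 is a leaf — visit 21.
Visit 2.
At 2: go right to 37.
  At 37: no left child.
  Visit 37.
  At 37: go right to 22.
    At 22: go left to 20.
      At 20: go left to 16.
        16 is a leaf — visit 16.
      Visit 20.
      At 20: go right to 26.
        26 is a leaf — visit 26.
    Visit 22.
    At 22: no right child.

1 39 3 21 2 37 16 20 26 22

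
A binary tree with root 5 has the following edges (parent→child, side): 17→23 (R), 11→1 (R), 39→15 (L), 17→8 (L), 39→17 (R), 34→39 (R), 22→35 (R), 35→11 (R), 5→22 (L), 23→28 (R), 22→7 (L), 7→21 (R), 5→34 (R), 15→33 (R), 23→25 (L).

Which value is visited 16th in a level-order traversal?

28

Level-order visits nodes level by level from the root, left to right within each level.
Level 0: 5
Level 1: 22, 34
Level 2: 7, 35, 39
Level 3: 21, 11, 15, 17
Level 4: 1, 33, 8, 23
Level 5: 25, 28
Full level-order sequence: 5, 22, 34, 7, 35, 39, 21, 11, 15, 17, 1, 33, 8, 23, 25, 28.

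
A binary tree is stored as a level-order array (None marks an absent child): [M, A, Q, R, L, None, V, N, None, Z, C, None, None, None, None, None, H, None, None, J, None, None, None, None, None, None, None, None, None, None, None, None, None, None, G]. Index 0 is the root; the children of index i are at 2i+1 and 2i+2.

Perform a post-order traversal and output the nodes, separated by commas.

Post-order visits the left subtree, then the right subtree, then the node.
At M: go left to A.
  At A: go left to R.
    At R: go left to N.
      At N: no left child.
      At N: go right to H.
        At H: no left child.
        At H: go right to G.
          G is a leaf — visit G.
        Visit H.
      Visit N.
    At R: no right child.
    Visit R.
  At A: go right to L.
    At L: go left to Z.
      At Z: go left to J.
        J is a leaf — visit J.
      At Z: no right child.
      Visit Z.
    At L: go right to C.
      C is a leaf — visit C.
    Visit L.
  Visit A.
At M: go right to Q.
  At Q: no left child.
  At Q: go right to V.
    V is a leaf — visit V.
  Visit Q.
Visit M.

G, H, N, R, J, Z, C, L, A, V, Q, M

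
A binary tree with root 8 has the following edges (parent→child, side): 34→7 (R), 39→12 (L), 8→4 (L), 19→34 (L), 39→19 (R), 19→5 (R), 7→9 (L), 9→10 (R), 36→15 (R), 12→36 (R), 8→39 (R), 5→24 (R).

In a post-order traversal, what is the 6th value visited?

9

Post-order visits the left subtree, then the right subtree, then the node.
At 8: go left to 4.
  4 is a leaf — visit 4.
At 8: go right to 39.
  At 39: go left to 12.
    At 12: no left child.
    At 12: go right to 36.
      At 36: no left child.
      At 36: go right to 15.
        15 is a leaf — visit 15.
      Visit 36.
    Visit 12.
  At 39: go right to 19.
    At 19: go left to 34.
      At 34: no left child.
      At 34: go right to 7.
        At 7: go left to 9.
          At 9: no left child.
          At 9: go right to 10.
            10 is a leaf — visit 10.
          Visit 9.
        At 7: no right child.
        Visit 7.
      Visit 34.
    At 19: go right to 5.
      At 5: no left child.
      At 5: go right to 24.
        24 is a leaf — visit 24.
      Visit 5.
    Visit 19.
  Visit 39.
Visit 8.
Full post-order sequence: 4, 15, 36, 12, 10, 9, 7, 34, 24, 5, 19, 39, 8.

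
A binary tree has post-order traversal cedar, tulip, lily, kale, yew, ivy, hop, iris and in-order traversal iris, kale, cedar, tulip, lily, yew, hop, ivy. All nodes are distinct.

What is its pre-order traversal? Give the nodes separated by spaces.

The last element of post-order is the root; it splits in-order into left and right subtrees.
Root iris: left subtree has 0 nodes { }, right has 7 {kale, cedar, tulip, lily, yew, hop, ivy}.
  Root hop: left subtree has 5 nodes {kale, cedar, tulip, lily, yew}, right has 1 {ivy}.
    Root yew: left subtree has 4 nodes {kale, cedar, tulip, lily}, right has 0 { }.
      Root kale: left subtree has 0 nodes { }, right has 3 {cedar, tulip, lily}.
        Root lily: left subtree has 2 nodes {cedar, tulip}, right has 0 { }.
          Root tulip: left subtree has 1 node {cedar}, right has 0 { }.

iris hop yew kale lily tulip cedar ivy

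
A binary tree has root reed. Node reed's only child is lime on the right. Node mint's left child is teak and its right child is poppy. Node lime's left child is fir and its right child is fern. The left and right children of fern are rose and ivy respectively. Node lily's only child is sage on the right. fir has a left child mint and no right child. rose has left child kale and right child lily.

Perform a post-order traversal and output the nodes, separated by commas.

Post-order visits the left subtree, then the right subtree, then the node.
At reed: no left child.
At reed: go right to lime.
  At lime: go left to fir.
    At fir: go left to mint.
      At mint: go left to teak.
        teak is a leaf — visit teak.
      At mint: go right to poppy.
        poppy is a leaf — visit poppy.
      Visit mint.
    At fir: no right child.
    Visit fir.
  At lime: go right to fern.
    At fern: go left to rose.
      At rose: go left to kale.
        kale is a leaf — visit kale.
      At rose: go right to lily.
        At lily: no left child.
        At lily: go right to sage.
          sage is a leaf — visit sage.
        Visit lily.
      Visit rose.
    At fern: go right to ivy.
      ivy is a leaf — visit ivy.
    Visit fern.
  Visit lime.
Visit reed.

teak, poppy, mint, fir, kale, sage, lily, rose, ivy, fern, lime, reed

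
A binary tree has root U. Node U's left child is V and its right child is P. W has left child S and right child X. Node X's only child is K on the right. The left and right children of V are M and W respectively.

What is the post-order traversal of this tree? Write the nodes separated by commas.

M, S, K, X, W, V, P, U

Post-order visits the left subtree, then the right subtree, then the node.
At U: go left to V.
  At V: go left to M.
    M is a leaf — visit M.
  At V: go right to W.
    At W: go left to S.
      S is a leaf — visit S.
    At W: go right to X.
      At X: no left child.
      At X: go right to K.
        K is a leaf — visit K.
      Visit X.
    Visit W.
  Visit V.
At U: go right to P.
  P is a leaf — visit P.
Visit U.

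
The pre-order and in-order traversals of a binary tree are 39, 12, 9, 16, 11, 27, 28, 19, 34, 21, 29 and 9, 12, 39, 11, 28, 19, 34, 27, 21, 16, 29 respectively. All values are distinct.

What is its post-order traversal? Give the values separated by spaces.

The first element of pre-order is the root; it splits in-order into left and right subtrees.
Root 39: left subtree has 2 nodes {9, 12}, right has 8 {11, 28, 19, 34, 27, 21, 16, 29}.
  Root 12: left subtree has 1 node {9}, right has 0 { }.
  Root 16: left subtree has 6 nodes {11, 28, 19, 34, 27, 21}, right has 1 {29}.
    Root 11: left subtree has 0 nodes { }, right has 5 {28, 19, 34, 27, 21}.
      Root 27: left subtree has 3 nodes {28, 19, 34}, right has 1 {21}.
        Root 28: left subtree has 0 nodes { }, right has 2 {19, 34}.
          Root 19: left subtree has 0 nodes { }, right has 1 {34}.

9 12 34 19 28 21 27 11 29 16 39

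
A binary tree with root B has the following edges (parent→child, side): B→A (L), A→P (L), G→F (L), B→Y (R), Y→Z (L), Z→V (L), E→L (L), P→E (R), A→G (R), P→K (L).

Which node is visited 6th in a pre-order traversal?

Pre-order visits the node, then its left subtree, then its right subtree.
Visit B.
At B: go left to A.
  Visit A.
  At A: go left to P.
    Visit P.
    At P: go left to K.
      K is a leaf — visit K.
    At P: go right to E.
      Visit E.
      At E: go left to L.
        L is a leaf — visit L.
      At E: no right child.
  At A: go right to G.
    Visit G.
    At G: go left to F.
      F is a leaf — visit F.
    At G: no right child.
At B: go right to Y.
  Visit Y.
  At Y: go left to Z.
    Visit Z.
    At Z: go left to V.
      V is a leaf — visit V.
    At Z: no right child.
  At Y: no right child.
Full pre-order sequence: B, A, P, K, E, L, G, F, Y, Z, V.

L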